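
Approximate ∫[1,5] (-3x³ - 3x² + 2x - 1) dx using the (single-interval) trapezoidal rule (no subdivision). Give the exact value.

-892

T = (b−a)/2 · [f(1) + f(5)] = 2·[(-5) + (-441)] = -892.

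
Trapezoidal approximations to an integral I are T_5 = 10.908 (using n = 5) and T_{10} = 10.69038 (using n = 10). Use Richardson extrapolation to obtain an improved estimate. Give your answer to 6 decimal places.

R = (4·T_{10} − T_5) / 3 = (4·10.69038 − 10.908)/3 = (31.85352)/3 = 10.617840.

10.617840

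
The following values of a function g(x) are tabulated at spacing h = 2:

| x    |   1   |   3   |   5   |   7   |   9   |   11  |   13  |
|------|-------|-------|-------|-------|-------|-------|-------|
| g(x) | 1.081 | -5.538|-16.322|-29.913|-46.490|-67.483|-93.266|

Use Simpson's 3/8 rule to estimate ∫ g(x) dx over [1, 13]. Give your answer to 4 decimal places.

-419.6325

h = 2, n = 6.
(3h/8)·[y₀ + 3y₁ + 3y₂ + 2y₃ + 3y₄ + 3y₅ + y₆] = 0.75·(-559.510) = -419.6325.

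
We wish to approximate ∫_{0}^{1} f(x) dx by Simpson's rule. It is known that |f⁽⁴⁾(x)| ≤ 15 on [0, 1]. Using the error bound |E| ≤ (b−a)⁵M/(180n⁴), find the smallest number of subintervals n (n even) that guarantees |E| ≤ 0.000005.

12

Need 15/(180n⁴) ≤ 0.000005.
n⁴ ≥ 15/(180·0.000005) = 16666.7 ⇒ n ≥ 11.3622, so the smallest even n is 12. (n must be even for Simpson's rule.)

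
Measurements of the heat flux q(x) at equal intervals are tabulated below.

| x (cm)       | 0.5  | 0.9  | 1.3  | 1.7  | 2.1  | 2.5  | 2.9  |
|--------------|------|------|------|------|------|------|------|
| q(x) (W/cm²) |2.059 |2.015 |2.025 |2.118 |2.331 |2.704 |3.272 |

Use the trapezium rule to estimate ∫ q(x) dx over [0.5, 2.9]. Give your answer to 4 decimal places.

5.5434

h = 0.4, n = 6.
(h/2)·[y₀ + 2y₁ + 2y₂ + 2y₃ + 2y₄ + 2y₅ + y₆] = 0.2·(27.717) = 5.5434.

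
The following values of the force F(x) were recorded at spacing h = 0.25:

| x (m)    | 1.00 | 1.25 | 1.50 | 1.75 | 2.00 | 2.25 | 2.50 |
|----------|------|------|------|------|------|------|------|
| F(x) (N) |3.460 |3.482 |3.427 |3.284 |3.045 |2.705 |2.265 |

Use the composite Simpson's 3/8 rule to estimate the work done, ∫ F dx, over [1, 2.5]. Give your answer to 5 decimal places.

4.71281

h = 0.25, n = 6.
(3h/8)·[y₀ + 3y₁ + 3y₂ + 2y₃ + 3y₄ + 3y₅ + y₆] = 0.09375·(50.270) = 4.71281.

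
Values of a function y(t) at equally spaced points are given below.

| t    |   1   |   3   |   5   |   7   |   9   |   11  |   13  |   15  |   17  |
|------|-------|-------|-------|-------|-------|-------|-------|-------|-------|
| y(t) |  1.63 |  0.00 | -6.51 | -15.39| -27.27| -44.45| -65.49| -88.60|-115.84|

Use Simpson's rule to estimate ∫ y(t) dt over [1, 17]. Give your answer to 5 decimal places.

-604.34000

h = 2, n = 8.
(h/3)·[y₀ + 4y₁ + 2y₂ + 4y₃ + 2y₄ + 4y₅ + 2y₆ + 4y₇ + y₈] = 0.666667·(-906.51) = -604.34000.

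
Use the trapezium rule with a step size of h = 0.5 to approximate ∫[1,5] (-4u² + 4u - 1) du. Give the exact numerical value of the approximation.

-122

h = (5 − 1)/8 = 0.5.
Nodes u₀,…,u₈ = 1, 1.5, 2, 2.5, 3, 3.5, 4, 4.5, 5.
f(u) = -4u² + 4u - 1: f₀=-1, f₁=-4, f₂=-9, f₃=-16, f₄=-25, f₅=-36, f₆=-49, f₇=-64, f₈=-81.
(h/2)·[f₀ + 2f₁ + 2f₂ + 2f₃ + 2f₄ + 2f₅ + 2f₆ + 2f₇ + f₈] = 0.25·(-488) = -122.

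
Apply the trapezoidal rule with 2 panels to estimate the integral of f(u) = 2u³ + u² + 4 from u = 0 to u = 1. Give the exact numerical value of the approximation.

h = (1 − 0)/2 = 0.5.
Nodes u₀,…,u₂ = 0, 0.5, 1.
f(u) = 2u³ + u² + 4: f₀=4, f₁=4.5, f₂=7.
(h/2)·[f₀ + 2f₁ + f₂] = 0.25·(20) = 5.

5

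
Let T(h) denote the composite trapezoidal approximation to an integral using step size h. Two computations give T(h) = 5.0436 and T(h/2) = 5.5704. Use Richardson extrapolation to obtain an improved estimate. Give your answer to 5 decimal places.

5.74600

R = (4·T(h/2) − T(h)) / 3 = (4·5.5704 − 5.0436)/3 = (17.2380)/3 = 5.74600.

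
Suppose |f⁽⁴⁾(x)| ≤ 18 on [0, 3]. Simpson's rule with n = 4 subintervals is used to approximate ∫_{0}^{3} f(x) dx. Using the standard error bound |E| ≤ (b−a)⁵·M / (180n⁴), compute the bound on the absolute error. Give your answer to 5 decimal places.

|E| ≤ (3)⁵·18 / (180·4⁴) = 4374/46080 = 0.09492.

0.09492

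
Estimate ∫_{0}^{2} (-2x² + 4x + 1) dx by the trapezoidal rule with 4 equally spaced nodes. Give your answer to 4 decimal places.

h = (2 − 0)/3 = 0.666667.
Nodes x₀,…,x₃ = 0, 0.666667, 1.333333, 2.
f(x) = -2x² + 4x + 1: f₀=1, f₁=2.777778, f₂=2.777778, f₃=1.
(h/2)·[f₀ + 2f₁ + 2f₂ + f₃] = 0.333333·(13.111111) = 4.3704.

4.3704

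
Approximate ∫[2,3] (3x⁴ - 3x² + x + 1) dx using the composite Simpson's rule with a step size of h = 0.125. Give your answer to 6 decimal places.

h = (3 − 2)/8 = 0.125.
Nodes x₀,…,x₈ = 2, 2.125, 2.25, 2.375, 2.5, 2.625, 2.75, 2.875, 3.
f(x) = 3x⁴ - 3x² + x + 1: f₀=39, f₁=50.750732421875, f₂=64.94921875, f₃=81.903076171875, f₄=101.9375, f₅=125.395263671875, f₆=152.63671875, f₇=184.039794921875, f₈=220.
(h/3)·[f₀ + 4f₁ + 2f₂ + 4f₃ + 2f₄ + 4f₅ + 2f₆ + 4f₇ + f₈] = 0.041667·(2666.40234375) = 111.100098.

111.100098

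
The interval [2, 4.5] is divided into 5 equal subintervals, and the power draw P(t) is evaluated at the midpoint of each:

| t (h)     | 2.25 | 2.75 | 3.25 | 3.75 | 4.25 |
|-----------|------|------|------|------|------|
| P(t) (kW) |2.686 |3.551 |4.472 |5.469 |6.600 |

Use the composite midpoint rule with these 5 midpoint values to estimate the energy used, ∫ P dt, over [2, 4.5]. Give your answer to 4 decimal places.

11.3890

h = 0.5, n = 5.
h·[y(m₁) + y(m₂) + y(m₃) + y(m₄) + y(m₅)] = 0.5·(22.778) = 11.3890.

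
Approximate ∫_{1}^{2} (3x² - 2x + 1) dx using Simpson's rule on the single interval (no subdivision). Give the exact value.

5

S = (b−a)/6 · [f(1) + 4f(1.5) + f(2)] = 0.166667·[2 + 4·4.75 + 9] = 5.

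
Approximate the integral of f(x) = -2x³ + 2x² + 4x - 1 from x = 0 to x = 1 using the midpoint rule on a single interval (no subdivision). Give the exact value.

M = (b−a)·f(0.5) = 1·(1.25) = 1.25.

1.25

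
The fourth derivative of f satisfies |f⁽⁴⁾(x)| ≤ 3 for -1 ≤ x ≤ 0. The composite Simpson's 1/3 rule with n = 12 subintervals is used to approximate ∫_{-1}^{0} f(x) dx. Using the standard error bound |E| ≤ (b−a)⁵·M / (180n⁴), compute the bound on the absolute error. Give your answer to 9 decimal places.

|E| ≤ (1)⁵·3 / (180·12⁴) = 3/3732480 = 0.000000804.

0.000000804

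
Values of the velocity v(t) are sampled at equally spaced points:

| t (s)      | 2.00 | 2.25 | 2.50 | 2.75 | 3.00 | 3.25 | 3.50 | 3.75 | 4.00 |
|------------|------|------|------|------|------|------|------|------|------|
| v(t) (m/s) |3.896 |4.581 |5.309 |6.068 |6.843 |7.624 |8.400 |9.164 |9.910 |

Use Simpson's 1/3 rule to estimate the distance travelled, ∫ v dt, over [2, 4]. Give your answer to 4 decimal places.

13.7215

h = 0.25, n = 8.
(h/3)·[y₀ + 4y₁ + 2y₂ + 4y₃ + 2y₄ + 4y₅ + 2y₆ + 4y₇ + y₈] = 0.083333·(164.658) = 13.7215.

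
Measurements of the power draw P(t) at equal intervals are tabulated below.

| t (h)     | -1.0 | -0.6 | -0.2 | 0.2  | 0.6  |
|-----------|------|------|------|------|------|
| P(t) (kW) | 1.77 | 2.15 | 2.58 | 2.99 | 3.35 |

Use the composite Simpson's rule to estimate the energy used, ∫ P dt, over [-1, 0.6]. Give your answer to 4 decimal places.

4.1120

h = 0.4, n = 4.
(h/3)·[y₀ + 4y₁ + 2y₂ + 4y₃ + y₄] = 0.133333·(30.84) = 4.1120.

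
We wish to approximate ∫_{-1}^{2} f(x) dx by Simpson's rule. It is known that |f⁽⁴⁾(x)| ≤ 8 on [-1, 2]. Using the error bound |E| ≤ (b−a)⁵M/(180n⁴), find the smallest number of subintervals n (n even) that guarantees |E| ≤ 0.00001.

34

Need 1944/(180n⁴) ≤ 0.00001.
n⁴ ≥ 1944/(180·0.00001) = 1.08e+06 ⇒ n ≥ 32.2371, so the smallest even n is 34. (n must be even for Simpson's rule.)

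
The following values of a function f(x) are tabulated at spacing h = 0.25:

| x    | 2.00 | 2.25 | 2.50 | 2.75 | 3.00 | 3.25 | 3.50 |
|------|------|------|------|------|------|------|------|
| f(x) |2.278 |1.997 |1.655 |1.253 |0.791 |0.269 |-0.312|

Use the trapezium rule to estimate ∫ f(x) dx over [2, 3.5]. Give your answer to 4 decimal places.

h = 0.25, n = 6.
(h/2)·[y₀ + 2y₁ + 2y₂ + 2y₃ + 2y₄ + 2y₅ + y₆] = 0.125·(13.896) = 1.7370.

1.7370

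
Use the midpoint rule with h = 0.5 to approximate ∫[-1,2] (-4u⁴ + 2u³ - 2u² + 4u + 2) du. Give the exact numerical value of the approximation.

-11.484375

h = (2 − (-1))/6 = 0.5.
Midpoints m₁,…,m₆ = -0.75, -0.25, 0.25, 0.75, 1.25, 1.75.
f(m₁)=-4.234375, f(m₂)=0.828125, f(m₃)=2.890625, f(m₄)=3.453125, f(m₅)=-1.984375, f(m₆)=-23.921875.
h·[f(m₁) + f(m₂) + f(m₃) + f(m₄) + f(m₅) + f(m₆)] = 0.5·(-22.96875) = -11.484375.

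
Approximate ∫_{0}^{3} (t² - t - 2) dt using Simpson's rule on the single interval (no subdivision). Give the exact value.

-1.5

S = (b−a)/6 · [f(0) + 4f(1.5) + f(3)] = 0.5·[(-2) + 4·(-1.25) + 4] = -1.5.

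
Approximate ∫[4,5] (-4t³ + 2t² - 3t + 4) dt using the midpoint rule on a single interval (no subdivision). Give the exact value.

M = (b−a)·f(4.5) = 1·(-333.5) = -333.5.

-333.5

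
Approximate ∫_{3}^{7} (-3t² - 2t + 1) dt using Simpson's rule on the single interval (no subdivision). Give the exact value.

S = (b−a)/6 · [f(3) + 4f(5) + f(7)] = 0.666667·[(-32) + 4·(-84) + (-160)] = -352.

-352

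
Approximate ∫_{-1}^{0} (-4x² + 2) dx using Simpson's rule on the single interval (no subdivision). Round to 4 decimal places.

S = (b−a)/6 · [f(-1) + 4f(-0.5) + f(0)] = 0.166667·[(-2) + 4·1 + 2] = 0.6667.

0.6667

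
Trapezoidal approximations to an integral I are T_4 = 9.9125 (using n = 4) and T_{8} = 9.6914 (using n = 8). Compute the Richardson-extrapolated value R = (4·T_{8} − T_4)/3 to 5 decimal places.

9.61770

R = (4·T_{8} − T_4) / 3 = (4·9.6914 − 9.9125)/3 = (28.8531)/3 = 9.61770.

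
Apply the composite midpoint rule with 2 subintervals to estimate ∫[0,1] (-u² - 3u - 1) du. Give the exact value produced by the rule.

-2.8125

h = (1 − 0)/2 = 0.5.
Midpoints m₁,…,m₂ = 0.25, 0.75.
f(m₁)=-1.8125, f(m₂)=-3.8125.
h·[f(m₁) + f(m₂)] = 0.5·(-5.625) = -2.8125.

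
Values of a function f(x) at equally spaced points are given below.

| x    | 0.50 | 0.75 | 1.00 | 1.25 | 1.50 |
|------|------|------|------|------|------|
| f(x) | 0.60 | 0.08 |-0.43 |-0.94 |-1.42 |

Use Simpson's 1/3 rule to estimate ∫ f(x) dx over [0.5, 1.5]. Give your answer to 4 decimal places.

h = 0.25, n = 4.
(h/3)·[y₀ + 4y₁ + 2y₂ + 4y₃ + y₄] = 0.083333·(-5.12) = -0.4267.

-0.4267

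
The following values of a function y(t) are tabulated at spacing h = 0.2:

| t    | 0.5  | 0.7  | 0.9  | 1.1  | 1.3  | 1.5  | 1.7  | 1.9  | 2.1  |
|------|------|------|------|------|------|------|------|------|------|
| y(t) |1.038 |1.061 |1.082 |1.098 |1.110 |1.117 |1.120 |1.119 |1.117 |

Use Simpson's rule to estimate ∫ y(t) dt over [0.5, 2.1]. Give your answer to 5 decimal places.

h = 0.2, n = 8.
(h/3)·[y₀ + 4y₁ + 2y₂ + 4y₃ + 2y₄ + 4y₅ + 2y₆ + 4y₇ + y₈] = 0.066667·(26.359) = 1.75727.

1.75727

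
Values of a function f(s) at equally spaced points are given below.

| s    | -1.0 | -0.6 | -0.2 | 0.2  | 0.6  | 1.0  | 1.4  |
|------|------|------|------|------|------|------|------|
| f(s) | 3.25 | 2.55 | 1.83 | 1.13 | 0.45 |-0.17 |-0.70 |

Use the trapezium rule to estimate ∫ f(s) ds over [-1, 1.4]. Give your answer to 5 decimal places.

h = 0.4, n = 6.
(h/2)·[y₀ + 2y₁ + 2y₂ + 2y₃ + 2y₄ + 2y₅ + y₆] = 0.2·(14.13) = 2.82600.

2.82600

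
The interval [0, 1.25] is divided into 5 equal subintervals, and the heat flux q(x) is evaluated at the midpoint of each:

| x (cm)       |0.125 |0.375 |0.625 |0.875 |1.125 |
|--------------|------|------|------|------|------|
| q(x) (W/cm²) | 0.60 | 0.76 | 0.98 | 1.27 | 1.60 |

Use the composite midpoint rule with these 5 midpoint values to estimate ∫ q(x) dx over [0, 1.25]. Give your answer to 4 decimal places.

1.3025

h = 0.25, n = 5.
h·[y(m₁) + y(m₂) + y(m₃) + y(m₄) + y(m₅)] = 0.25·(5.21) = 1.3025.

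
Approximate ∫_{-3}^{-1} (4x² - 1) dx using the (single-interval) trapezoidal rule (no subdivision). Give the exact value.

38

T = (b−a)/2 · [f(-3) + f(-1)] = 1·[35 + 3] = 38.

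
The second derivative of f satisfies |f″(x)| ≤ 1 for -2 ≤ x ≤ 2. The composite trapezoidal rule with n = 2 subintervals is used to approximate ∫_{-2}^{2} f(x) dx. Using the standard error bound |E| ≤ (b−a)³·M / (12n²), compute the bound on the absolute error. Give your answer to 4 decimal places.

|E| ≤ (4)³·1 / (12·2²) = 64/48 = 1.3333.

1.3333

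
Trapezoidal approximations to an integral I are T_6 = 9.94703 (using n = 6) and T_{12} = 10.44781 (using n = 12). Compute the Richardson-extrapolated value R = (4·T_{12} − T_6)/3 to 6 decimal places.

10.614737

R = (4·T_{12} − T_6) / 3 = (4·10.44781 − 9.94703)/3 = (31.84421)/3 = 10.614737.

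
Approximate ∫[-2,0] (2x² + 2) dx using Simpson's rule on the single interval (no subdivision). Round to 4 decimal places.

9.3333

S = (b−a)/6 · [f(-2) + 4f(-1) + f(0)] = 0.333333·[10 + 4·4 + 2] = 9.3333.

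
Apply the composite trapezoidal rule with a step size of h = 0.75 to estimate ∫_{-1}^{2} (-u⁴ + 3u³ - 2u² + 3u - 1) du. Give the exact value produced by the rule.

-0.802734375

h = (2 − (-1))/4 = 0.75.
Nodes u₀,…,u₄ = -1, -0.25, 0.5, 1.25, 2.
f(u) = -u⁴ + 3u³ - 2u² + 3u - 1: f₀=-10, f₁=-1.92578125, f₂=0.3125, f₃=3.04296875, f₄=5.
(h/2)·[f₀ + 2f₁ + 2f₂ + 2f₃ + f₄] = 0.375·(-2.140625) = -0.802734375.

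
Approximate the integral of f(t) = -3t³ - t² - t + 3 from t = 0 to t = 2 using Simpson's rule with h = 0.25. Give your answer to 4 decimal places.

-10.6667

h = (2 − 0)/8 = 0.25.
Nodes t₀,…,t₈ = 0, 0.25, 0.5, 0.75, 1, 1.25, 1.5, 1.75, 2.
f(t) = -3t³ - t² - t + 3: f₀=3, f₁=2.640625, f₂=1.875, f₃=0.421875, f₄=-2, f₅=-5.671875, f₆=-10.875, f₇=-17.890625, f₈=-27.
(h/3)·[f₀ + 4f₁ + 2f₂ + 4f₃ + 2f₄ + 4f₅ + 2f₆ + 4f₇ + f₈] = 0.083333·(-128) = -10.6667.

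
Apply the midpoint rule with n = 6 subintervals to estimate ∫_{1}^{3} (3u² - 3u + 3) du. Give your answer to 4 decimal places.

h = (3 − 1)/6 = 0.333333.
Midpoints m₁,…,m₆ = 1.166667, 1.5, 1.833333, 2.166667, 2.5, 2.833333.
f(m₁)=3.583333, f(m₂)=5.25, f(m₃)=7.583333, f(m₄)=10.583333, f(m₅)=14.25, f(m₆)=18.583333.
h·[f(m₁) + f(m₂) + f(m₃) + f(m₄) + f(m₅) + f(m₆)] = 0.333333·(59.833333) = 19.9444.

19.9444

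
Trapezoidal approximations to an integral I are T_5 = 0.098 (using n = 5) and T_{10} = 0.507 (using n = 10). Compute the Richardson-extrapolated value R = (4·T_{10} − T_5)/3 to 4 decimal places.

0.6433

R = (4·T_{10} − T_5) / 3 = (4·0.507 − 0.098)/3 = (1.930)/3 = 0.6433.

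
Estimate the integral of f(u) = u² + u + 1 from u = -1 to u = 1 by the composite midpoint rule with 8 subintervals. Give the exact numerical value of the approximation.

h = (1 − (-1))/8 = 0.25.
Midpoints m₁,…,m₈ = -0.875, -0.625, -0.375, -0.125, 0.125, 0.375, 0.625, 0.875.
f(m₁)=0.890625, f(m₂)=0.765625, f(m₃)=0.765625, f(m₄)=0.890625, f(m₅)=1.140625, f(m₆)=1.515625, f(m₇)=2.015625, f(m₈)=2.640625.
h·[f(m₁) + f(m₂) + f(m₃) + f(m₄) + f(m₅) + f(m₆) + f(m₇) + f(m₈)] = 0.25·(10.625) = 2.65625.

2.65625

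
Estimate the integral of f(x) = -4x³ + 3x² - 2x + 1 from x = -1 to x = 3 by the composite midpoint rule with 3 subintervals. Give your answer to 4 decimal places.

h = (3 − (-1))/3 = 1.333333.
Midpoints m₁,…,m₃ = -0.333333, 1, 2.333333.
f(m₁)=2.148148, f(m₂)=-2, f(m₃)=-38.148148.
h·[f(m₁) + f(m₂) + f(m₃)] = 1.333333·(-38) = -50.6667.

-50.6667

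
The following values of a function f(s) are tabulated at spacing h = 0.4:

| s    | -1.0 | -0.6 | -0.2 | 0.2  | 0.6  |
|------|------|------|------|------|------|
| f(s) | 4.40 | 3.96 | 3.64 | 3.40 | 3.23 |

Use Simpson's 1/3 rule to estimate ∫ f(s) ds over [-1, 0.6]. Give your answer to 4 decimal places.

5.9133

h = 0.4, n = 4.
(h/3)·[y₀ + 4y₁ + 2y₂ + 4y₃ + y₄] = 0.133333·(44.35) = 5.9133.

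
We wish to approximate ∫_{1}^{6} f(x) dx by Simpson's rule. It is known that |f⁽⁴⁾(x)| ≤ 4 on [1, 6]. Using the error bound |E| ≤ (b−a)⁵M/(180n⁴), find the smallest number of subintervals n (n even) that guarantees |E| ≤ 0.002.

Need 12500/(180n⁴) ≤ 0.002.
n⁴ ≥ 12500/(180·0.002) = 34722.2 ⇒ n ≥ 13.6506, so the smallest even n is 14. (n must be even for Simpson's rule.)

14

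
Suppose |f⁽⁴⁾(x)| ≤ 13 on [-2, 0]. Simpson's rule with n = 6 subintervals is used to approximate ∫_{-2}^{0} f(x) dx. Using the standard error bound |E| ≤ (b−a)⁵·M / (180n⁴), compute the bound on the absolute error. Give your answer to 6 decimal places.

|E| ≤ (2)⁵·13 / (180·6⁴) = 416/233280 = 0.001783.

0.001783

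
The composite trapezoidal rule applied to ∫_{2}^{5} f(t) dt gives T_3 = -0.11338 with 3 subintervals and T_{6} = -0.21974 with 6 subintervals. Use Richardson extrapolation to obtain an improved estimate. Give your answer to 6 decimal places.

R = (4·T_{6} − T_3) / 3 = (4·(-0.21974) − (-0.11338))/3 = (-0.76558)/3 = -0.255193.

-0.255193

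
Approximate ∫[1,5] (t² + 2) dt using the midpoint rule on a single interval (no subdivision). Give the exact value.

44

M = (b−a)·f(3) = 4·(11) = 44.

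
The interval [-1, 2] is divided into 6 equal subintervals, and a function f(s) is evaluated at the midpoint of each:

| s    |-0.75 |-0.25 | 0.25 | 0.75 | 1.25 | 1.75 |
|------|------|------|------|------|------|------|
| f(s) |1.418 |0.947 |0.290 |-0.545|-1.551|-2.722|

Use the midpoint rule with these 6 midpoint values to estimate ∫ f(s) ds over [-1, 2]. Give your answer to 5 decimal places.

-1.08150

h = 0.5, n = 6.
h·[y(m₁) + y(m₂) + y(m₃) + y(m₄) + y(m₅) + y(m₆)] = 0.5·(-2.163) = -1.08150.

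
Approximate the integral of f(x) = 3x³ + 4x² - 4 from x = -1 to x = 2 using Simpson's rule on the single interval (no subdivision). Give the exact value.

S = (b−a)/6 · [f(-1) + 4f(0.5) + f(2)] = 0.5·[(-3) + 4·(-2.625) + 36] = 11.25.

11.25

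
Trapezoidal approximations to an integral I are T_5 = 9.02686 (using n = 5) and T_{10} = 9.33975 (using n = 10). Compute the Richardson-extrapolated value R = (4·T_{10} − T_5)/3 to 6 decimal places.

R = (4·T_{10} − T_5) / 3 = (4·9.33975 − 9.02686)/3 = (28.33214)/3 = 9.444047.

9.444047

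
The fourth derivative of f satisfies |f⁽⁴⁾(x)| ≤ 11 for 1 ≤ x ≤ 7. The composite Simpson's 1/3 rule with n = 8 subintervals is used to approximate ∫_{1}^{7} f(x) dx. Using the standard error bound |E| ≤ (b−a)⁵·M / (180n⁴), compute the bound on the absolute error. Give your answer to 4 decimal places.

|E| ≤ (6)⁵·11 / (180·8⁴) = 85536/737280 = 0.1160.

0.1160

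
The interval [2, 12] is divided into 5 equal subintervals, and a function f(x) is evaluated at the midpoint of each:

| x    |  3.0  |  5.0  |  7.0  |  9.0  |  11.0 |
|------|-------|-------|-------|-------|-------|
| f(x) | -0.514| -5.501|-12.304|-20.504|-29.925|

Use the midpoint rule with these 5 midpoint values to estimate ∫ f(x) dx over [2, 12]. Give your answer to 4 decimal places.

-137.4960

h = 2, n = 5.
h·[y(m₁) + y(m₂) + y(m₃) + y(m₄) + y(m₅)] = 2·(-68.748) = -137.4960.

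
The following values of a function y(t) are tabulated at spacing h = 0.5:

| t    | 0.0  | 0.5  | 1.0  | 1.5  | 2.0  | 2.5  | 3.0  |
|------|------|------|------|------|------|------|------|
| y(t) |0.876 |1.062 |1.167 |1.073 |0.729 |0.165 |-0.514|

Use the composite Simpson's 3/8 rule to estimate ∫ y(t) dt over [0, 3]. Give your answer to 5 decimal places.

2.22694

h = 0.5, n = 6.
(3h/8)·[y₀ + 3y₁ + 3y₂ + 2y₃ + 3y₄ + 3y₅ + y₆] = 0.1875·(11.877) = 2.22694.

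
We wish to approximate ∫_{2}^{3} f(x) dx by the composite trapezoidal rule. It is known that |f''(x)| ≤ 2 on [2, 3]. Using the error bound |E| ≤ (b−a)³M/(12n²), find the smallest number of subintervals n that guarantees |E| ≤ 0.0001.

41

Need 2/(12n²) ≤ 0.0001.
n² ≥ 2/(12·0.0001) = 1666.67 ⇒ n ≥ 40.8248, so the smallest n is 41.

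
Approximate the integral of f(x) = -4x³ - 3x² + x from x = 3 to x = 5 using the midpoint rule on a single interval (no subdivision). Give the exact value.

M = (b−a)·f(4) = 2·(-300) = -600.

-600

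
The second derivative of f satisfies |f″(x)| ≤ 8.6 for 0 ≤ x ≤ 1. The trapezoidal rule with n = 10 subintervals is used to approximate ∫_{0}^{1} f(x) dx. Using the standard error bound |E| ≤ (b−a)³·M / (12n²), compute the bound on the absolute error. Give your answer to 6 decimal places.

0.007167

|E| ≤ (1)³·8.6 / (12·10²) = 8.6/1200 = 0.007167.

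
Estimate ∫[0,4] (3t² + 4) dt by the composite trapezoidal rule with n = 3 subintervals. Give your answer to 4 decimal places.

83.5556

h = (4 − 0)/3 = 1.333333.
Nodes t₀,…,t₃ = 0, 1.333333, 2.666667, 4.
f(t) = 3t² + 4: f₀=4, f₁=9.333333, f₂=25.333333, f₃=52.
(h/2)·[f₀ + 2f₁ + 2f₂ + f₃] = 0.666667·(125.333333) = 83.5556.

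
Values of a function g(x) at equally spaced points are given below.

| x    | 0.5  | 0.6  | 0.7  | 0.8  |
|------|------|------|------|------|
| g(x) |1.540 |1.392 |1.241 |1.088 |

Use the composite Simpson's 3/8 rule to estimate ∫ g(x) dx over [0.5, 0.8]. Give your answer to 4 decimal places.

h = 0.1, n = 3.
(3h/8)·[y₀ + 3y₁ + 3y₂ + y₃] = 0.0375·(10.527) = 0.3948.

0.3948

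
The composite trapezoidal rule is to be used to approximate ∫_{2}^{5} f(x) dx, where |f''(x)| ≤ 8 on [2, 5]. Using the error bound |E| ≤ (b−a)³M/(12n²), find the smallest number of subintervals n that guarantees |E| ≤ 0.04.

Need 216/(12n²) ≤ 0.04.
n² ≥ 216/(12·0.04) = 450 ⇒ n ≥ 21.2132, so the smallest n is 22.

22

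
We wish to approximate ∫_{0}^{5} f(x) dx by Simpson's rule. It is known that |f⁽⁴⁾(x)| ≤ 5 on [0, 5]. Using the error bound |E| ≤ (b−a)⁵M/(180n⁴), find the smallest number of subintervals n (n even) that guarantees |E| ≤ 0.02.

Need 15625/(180n⁴) ≤ 0.02.
n⁴ ≥ 15625/(180·0.02) = 4340.28 ⇒ n ≥ 8.1167, so the smallest even n is 10. (n must be even for Simpson's rule.)

10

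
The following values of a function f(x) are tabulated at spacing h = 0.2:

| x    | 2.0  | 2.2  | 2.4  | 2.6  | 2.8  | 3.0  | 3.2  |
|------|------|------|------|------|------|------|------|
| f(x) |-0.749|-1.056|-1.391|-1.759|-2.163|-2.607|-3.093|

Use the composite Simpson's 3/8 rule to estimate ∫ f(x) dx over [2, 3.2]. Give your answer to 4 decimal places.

-2.1758

h = 0.2, n = 6.
(3h/8)·[y₀ + 3y₁ + 3y₂ + 2y₃ + 3y₄ + 3y₅ + y₆] = 0.075·(-29.011) = -2.1758.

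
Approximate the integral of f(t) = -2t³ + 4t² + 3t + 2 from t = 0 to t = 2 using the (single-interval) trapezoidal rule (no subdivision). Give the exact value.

10

T = (b−a)/2 · [f(0) + f(2)] = 1·[2 + 8] = 10.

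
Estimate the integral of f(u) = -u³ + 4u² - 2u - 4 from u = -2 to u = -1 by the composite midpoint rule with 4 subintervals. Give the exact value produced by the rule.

h = (-1 − (-2))/4 = 0.25.
Midpoints m₁,…,m₄ = -1.875, -1.625, -1.375, -1.125.
f(m₁)=20.404296875, f(m₂)=14.103515625, f(m₃)=8.912109375, f(m₄)=4.736328125.
h·[f(m₁) + f(m₂) + f(m₃) + f(m₄)] = 0.25·(48.15625) = 12.0390625.

12.0390625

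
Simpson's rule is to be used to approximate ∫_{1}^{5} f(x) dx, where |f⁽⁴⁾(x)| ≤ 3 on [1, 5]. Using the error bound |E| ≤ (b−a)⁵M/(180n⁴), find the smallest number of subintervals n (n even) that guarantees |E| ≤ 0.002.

Need 3072/(180n⁴) ≤ 0.002.
n⁴ ≥ 3072/(180·0.002) = 8533.33 ⇒ n ≥ 9.6112, so the smallest even n is 10. (n must be even for Simpson's rule.)

10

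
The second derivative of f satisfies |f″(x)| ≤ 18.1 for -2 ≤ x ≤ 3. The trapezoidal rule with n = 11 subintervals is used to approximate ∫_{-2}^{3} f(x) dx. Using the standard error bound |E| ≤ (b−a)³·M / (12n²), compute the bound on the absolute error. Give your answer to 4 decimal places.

1.5582

|E| ≤ (5)³·18.1 / (12·11²) = 2262.5/1452 = 1.5582.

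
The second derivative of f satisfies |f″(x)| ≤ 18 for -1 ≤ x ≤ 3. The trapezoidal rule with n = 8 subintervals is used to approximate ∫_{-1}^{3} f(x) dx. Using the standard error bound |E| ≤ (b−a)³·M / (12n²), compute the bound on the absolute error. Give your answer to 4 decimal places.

|E| ≤ (4)³·18 / (12·8²) = 1152/768 = 1.5000.

1.5000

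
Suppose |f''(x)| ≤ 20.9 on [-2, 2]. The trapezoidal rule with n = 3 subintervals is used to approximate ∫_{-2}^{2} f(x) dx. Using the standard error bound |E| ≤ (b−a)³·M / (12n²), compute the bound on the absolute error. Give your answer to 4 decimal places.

12.3852

|E| ≤ (4)³·20.9 / (12·3²) = 1337.6/108 = 12.3852.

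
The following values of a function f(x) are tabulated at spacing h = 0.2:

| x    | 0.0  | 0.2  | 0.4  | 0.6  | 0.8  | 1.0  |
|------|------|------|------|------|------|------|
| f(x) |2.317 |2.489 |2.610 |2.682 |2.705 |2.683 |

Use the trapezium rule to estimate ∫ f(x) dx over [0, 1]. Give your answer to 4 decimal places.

2.5972

h = 0.2, n = 5.
(h/2)·[y₀ + 2y₁ + 2y₂ + 2y₃ + 2y₄ + y₅] = 0.1·(25.972) = 2.5972.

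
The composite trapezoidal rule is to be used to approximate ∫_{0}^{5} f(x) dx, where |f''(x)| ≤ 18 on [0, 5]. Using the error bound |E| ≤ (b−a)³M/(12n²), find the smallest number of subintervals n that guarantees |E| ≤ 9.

5

Need 2250/(12n²) ≤ 9.
n² ≥ 2250/(12·9) = 20.8333 ⇒ n ≥ 4.5644, so the smallest n is 5.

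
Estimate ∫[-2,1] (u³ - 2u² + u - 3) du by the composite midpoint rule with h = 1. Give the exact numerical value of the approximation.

h = (1 − (-2))/3 = 1.
Midpoints m₁,…,m₃ = -1.5, -0.5, 0.5.
f(m₁)=-12.375, f(m₂)=-4.125, f(m₃)=-2.875.
h·[f(m₁) + f(m₂) + f(m₃)] = 1·(-19.375) = -19.375.

-19.375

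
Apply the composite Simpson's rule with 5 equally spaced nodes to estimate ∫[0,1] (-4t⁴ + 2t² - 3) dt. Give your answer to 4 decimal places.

-3.1354

h = (1 − 0)/4 = 0.25.
Nodes t₀,…,t₄ = 0, 0.25, 0.5, 0.75, 1.
f(t) = -4t⁴ + 2t² - 3: f₀=-3, f₁=-2.890625, f₂=-2.75, f₃=-3.140625, f₄=-5.
(h/3)·[f₀ + 4f₁ + 2f₂ + 4f₃ + f₄] = 0.083333·(-37.625) = -3.1354.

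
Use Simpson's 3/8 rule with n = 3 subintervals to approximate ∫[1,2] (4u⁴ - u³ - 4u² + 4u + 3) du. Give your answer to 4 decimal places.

20.7315

h = (2 − 1)/3 = 0.333333.
Nodes u₀,…,u₃ = 1, 1.333333, 1.666667, 2.
f(u) = 4u⁴ - u³ - 4u² + 4u + 3: f₀=6, f₁=11.493827, f₂=24.790123, f₃=51.
(3h/8)·[f₀ + 3f₁ + 3f₂ + f₃] = 0.125·(165.851852) = 20.7315.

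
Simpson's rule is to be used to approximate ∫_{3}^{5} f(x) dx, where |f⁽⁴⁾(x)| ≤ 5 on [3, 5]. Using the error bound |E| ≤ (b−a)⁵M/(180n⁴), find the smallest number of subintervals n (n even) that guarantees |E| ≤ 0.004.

4

Need 160/(180n⁴) ≤ 0.004.
n⁴ ≥ 160/(180·0.004) = 222.222 ⇒ n ≥ 3.8610, so the smallest even n is 4. (n must be even for Simpson's rule.)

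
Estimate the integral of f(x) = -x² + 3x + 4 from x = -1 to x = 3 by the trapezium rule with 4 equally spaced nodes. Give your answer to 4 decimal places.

h = (3 − (-1))/3 = 1.333333.
Nodes x₀,…,x₃ = -1, 0.333333, 1.666667, 3.
f(x) = -x² + 3x + 4: f₀=0, f₁=4.888889, f₂=6.222222, f₃=4.
(h/2)·[f₀ + 2f₁ + 2f₂ + f₃] = 0.666667·(26.222222) = 17.4815.

17.4815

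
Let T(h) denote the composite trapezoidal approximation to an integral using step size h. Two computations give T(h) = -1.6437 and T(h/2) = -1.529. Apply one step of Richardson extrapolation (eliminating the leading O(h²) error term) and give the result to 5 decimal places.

-1.49077

R = (4·T(h/2) − T(h)) / 3 = (4·(-1.529) − (-1.6437))/3 = (-4.4723)/3 = -1.49077.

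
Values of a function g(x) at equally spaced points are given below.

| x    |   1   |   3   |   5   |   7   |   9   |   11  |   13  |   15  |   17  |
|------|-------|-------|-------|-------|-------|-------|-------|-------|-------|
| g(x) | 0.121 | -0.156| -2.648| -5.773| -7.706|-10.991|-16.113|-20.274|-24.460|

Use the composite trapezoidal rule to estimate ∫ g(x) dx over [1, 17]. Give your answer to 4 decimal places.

h = 2, n = 8.
(h/2)·[y₀ + 2y₁ + 2y₂ + 2y₃ + 2y₄ + 2y₅ + 2y₆ + 2y₇ + y₈] = 1·(-151.661) = -151.6610.

-151.6610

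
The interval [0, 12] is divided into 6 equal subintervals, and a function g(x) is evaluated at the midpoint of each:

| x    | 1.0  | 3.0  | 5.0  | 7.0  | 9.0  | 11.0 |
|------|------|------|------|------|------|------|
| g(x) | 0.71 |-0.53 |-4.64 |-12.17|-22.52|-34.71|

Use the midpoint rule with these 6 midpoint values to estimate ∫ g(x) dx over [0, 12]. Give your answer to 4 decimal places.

-147.7200

h = 2, n = 6.
h·[y(m₁) + y(m₂) + y(m₃) + y(m₄) + y(m₅) + y(m₆)] = 2·(-73.86) = -147.7200.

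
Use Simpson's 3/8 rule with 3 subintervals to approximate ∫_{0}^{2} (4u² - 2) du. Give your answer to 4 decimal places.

h = (2 − 0)/3 = 0.666667.
Nodes u₀,…,u₃ = 0, 0.666667, 1.333333, 2.
f(u) = 4u² - 2: f₀=-2, f₁=-0.222222, f₂=5.111111, f₃=14.
(3h/8)·[f₀ + 3f₁ + 3f₂ + f₃] = 0.25·(26.666667) = 6.6667.

6.6667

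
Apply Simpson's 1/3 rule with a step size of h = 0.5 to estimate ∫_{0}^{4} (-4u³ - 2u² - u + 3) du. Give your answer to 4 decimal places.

h = (4 − 0)/8 = 0.5.
Nodes u₀,…,u₈ = 0, 0.5, 1, 1.5, 2, 2.5, 3, 3.5, 4.
f(u) = -4u³ - 2u² - u + 3: f₀=3, f₁=1.5, f₂=-4, f₃=-16.5, f₄=-39, f₅=-74.5, f₆=-126, f₇=-196.5, f₈=-289.
(h/3)·[f₀ + 4f₁ + 2f₂ + 4f₃ + 2f₄ + 4f₅ + 2f₆ + 4f₇ + f₈] = 0.166667·(-1768) = -294.6667.

-294.6667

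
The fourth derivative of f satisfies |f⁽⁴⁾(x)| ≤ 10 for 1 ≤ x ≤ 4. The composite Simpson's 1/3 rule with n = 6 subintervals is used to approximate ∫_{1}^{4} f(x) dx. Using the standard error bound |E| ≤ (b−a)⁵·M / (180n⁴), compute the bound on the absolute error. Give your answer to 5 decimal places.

|E| ≤ (3)⁵·10 / (180·6⁴) = 2430/233280 = 0.01042.

0.01042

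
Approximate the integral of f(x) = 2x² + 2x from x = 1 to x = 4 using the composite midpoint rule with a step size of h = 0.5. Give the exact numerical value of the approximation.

h = (4 − 1)/6 = 0.5.
Midpoints m₁,…,m₆ = 1.25, 1.75, 2.25, 2.75, 3.25, 3.75.
f(m₁)=5.625, f(m₂)=9.625, f(m₃)=14.625, f(m₄)=20.625, f(m₅)=27.625, f(m₆)=35.625.
h·[f(m₁) + f(m₂) + f(m₃) + f(m₄) + f(m₅) + f(m₆)] = 0.5·(113.75) = 56.875.

56.875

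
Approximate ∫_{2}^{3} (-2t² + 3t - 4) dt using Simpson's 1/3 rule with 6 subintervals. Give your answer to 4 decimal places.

-9.1667

h = (3 − 2)/6 = 0.166667.
Nodes t₀,…,t₆ = 2, 2.166667, 2.333333, 2.5, 2.666667, 2.833333, 3.
f(t) = -2t² + 3t - 4: f₀=-6, f₁=-6.888889, f₂=-7.888889, f₃=-9, f₄=-10.222222, f₅=-11.555556, f₆=-13.
(h/3)·[f₀ + 4f₁ + 2f₂ + 4f₃ + 2f₄ + 4f₅ + f₆] = 0.055556·(-165) = -9.1667.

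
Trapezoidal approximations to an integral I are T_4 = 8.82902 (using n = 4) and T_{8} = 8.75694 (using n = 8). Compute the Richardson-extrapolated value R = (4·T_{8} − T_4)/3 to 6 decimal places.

8.732913

R = (4·T_{8} − T_4) / 3 = (4·8.75694 − 8.82902)/3 = (26.19874)/3 = 8.732913.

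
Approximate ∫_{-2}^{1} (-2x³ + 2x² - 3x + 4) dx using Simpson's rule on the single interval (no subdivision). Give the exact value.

30

S = (b−a)/6 · [f(-2) + 4f(-0.5) + f(1)] = 0.5·[34 + 4·6.25 + 1] = 30.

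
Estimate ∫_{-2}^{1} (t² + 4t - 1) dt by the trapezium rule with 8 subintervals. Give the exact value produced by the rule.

h = (1 − (-2))/8 = 0.375.
Nodes t₀,…,t₈ = -2, -1.625, -1.25, -0.875, -0.5, -0.125, 0.25, 0.625, 1.
f(t) = t² + 4t - 1: f₀=-5, f₁=-4.859375, f₂=-4.4375, f₃=-3.734375, f₄=-2.75, f₅=-1.484375, f₆=0.0625, f₇=1.890625, f₈=4.
(h/2)·[f₀ + 2f₁ + 2f₂ + 2f₃ + 2f₄ + 2f₅ + 2f₆ + 2f₇ + f₈] = 0.1875·(-31.625) = -5.9296875.

-5.9296875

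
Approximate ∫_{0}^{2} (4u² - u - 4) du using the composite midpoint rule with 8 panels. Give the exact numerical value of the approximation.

0.625

h = (2 − 0)/8 = 0.25.
Midpoints m₁,…,m₈ = 0.125, 0.375, 0.625, 0.875, 1.125, 1.375, 1.625, 1.875.
f(m₁)=-4.0625, f(m₂)=-3.8125, f(m₃)=-3.0625, f(m₄)=-1.8125, f(m₅)=-0.0625, f(m₆)=2.1875, f(m₇)=4.9375, f(m₈)=8.1875.
h·[f(m₁) + f(m₂) + f(m₃) + f(m₄) + f(m₅) + f(m₆) + f(m₇) + f(m₈)] = 0.25·(2.5) = 0.625.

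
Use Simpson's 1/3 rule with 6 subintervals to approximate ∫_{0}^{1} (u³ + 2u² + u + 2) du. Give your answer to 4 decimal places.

h = (1 − 0)/6 = 0.166667.
Nodes u₀,…,u₆ = 0, 0.166667, 0.333333, 0.5, 0.666667, 0.833333, 1.
f(u) = u³ + 2u² + u + 2: f₀=2, f₁=2.226852, f₂=2.592593, f₃=3.125, f₄=3.851852, f₅=4.800926, f₆=6.
(h/3)·[f₀ + 4f₁ + 2f₂ + 4f₃ + 2f₄ + 4f₅ + f₆] = 0.055556·(61.5) = 3.4167.

3.4167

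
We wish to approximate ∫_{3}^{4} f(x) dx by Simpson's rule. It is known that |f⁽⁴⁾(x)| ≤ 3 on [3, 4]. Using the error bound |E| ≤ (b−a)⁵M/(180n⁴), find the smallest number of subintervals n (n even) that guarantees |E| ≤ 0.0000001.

Need 3/(180n⁴) ≤ 0.0000001.
n⁴ ≥ 3/(180·0.0000001) = 166667 ⇒ n ≥ 20.2052, so the smallest even n is 22. (n must be even for Simpson's rule.)

22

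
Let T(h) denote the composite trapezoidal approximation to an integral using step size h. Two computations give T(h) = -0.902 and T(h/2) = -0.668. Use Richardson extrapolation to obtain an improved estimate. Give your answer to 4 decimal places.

R = (4·T(h/2) − T(h)) / 3 = (4·(-0.668) − (-0.902))/3 = (-1.770)/3 = -0.5900.

-0.5900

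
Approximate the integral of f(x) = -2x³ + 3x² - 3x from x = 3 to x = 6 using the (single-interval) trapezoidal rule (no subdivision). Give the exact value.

-567

T = (b−a)/2 · [f(3) + f(6)] = 1.5·[(-36) + (-342)] = -567.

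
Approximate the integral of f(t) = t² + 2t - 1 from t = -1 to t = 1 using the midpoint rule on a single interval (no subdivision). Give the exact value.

-2

M = (b−a)·f(0) = 2·(-1) = -2.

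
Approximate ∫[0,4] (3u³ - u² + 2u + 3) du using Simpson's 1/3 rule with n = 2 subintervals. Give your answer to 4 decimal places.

h = (4 − 0)/2 = 2.
Nodes u₀,…,u₂ = 0, 2, 4.
f(u) = 3u³ - u² + 2u + 3: f₀=3, f₁=27, f₂=187.
(h/3)·[f₀ + 4f₁ + f₂] = 0.666667·(298) = 198.6667.

198.6667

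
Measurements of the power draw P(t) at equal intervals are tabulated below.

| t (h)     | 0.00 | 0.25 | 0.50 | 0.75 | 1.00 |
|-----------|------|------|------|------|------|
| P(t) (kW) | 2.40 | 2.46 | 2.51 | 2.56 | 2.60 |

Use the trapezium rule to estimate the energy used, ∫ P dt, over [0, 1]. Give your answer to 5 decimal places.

h = 0.25, n = 4.
(h/2)·[y₀ + 2y₁ + 2y₂ + 2y₃ + y₄] = 0.125·(20.06) = 2.50750.

2.50750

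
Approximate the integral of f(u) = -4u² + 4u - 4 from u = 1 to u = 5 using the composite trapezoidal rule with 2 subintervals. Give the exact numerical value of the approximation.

-144

h = (5 − 1)/2 = 2.
Nodes u₀,…,u₂ = 1, 3, 5.
f(u) = -4u² + 4u - 4: f₀=-4, f₁=-28, f₂=-84.
(h/2)·[f₀ + 2f₁ + f₂] = 1·(-144) = -144.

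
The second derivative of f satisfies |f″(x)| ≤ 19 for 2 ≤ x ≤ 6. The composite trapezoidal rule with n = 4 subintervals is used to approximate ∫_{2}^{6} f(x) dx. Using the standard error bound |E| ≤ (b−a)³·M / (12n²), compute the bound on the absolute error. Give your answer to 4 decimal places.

6.3333

|E| ≤ (4)³·19 / (12·4²) = 1216/192 = 6.3333.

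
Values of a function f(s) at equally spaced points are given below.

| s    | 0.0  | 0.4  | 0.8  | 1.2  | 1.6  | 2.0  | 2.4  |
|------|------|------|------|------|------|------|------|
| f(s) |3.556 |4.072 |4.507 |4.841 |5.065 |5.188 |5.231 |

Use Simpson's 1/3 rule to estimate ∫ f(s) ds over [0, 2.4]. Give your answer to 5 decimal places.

11.24467

h = 0.4, n = 6.
(h/3)·[y₀ + 4y₁ + 2y₂ + 4y₃ + 2y₄ + 4y₅ + y₆] = 0.133333·(84.335) = 11.24467.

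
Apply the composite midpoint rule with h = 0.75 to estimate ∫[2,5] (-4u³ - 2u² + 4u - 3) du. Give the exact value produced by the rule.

-647.8125

h = (5 − 2)/4 = 0.75.
Midpoints m₁,…,m₄ = 2.375, 3.125, 3.875, 4.625.
f(m₁)=-58.3671875, f(m₂)=-132.1015625, f(m₃)=-250.2734375, f(m₄)=-423.0078125.
h·[f(m₁) + f(m₂) + f(m₃) + f(m₄)] = 0.75·(-863.75) = -647.8125.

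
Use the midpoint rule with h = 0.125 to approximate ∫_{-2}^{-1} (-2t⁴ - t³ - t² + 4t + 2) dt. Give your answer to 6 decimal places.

-14.951447

h = (-1 − (-2))/8 = 0.125.
Midpoints m₁,…,m₈ = -1.9375, -1.8125, -1.6875, -1.5625, -1.4375, -1.3125, -1.1875, -1.0625.
f(m₁)=-30.414337158203125, f(m₂)=-24.165313720703125, f(m₃)=-19.010528564453125, f(m₄)=-14.797637939453125, f(m₅)=-11.386016845703125, f(m₆)=-8.646759033203125, f(m₇)=-6.462677001953125, f(m₈)=-4.728302001953125.
h·[f(m₁) + f(m₂) + f(m₃) + f(m₄) + f(m₅) + f(m₆) + f(m₇) + f(m₈)] = 0.125·(-119.611572265625) = -14.951447.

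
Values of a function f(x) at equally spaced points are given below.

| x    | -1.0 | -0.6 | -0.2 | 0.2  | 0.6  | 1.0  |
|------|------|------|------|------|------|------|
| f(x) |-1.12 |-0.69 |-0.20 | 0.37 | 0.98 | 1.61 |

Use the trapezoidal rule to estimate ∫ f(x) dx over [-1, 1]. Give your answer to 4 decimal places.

0.2820

h = 0.4, n = 5.
(h/2)·[y₀ + 2y₁ + 2y₂ + 2y₃ + 2y₄ + y₅] = 0.2·(1.41) = 0.2820.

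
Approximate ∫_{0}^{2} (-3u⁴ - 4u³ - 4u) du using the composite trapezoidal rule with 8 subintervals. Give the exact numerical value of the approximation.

h = (2 − 0)/8 = 0.25.
Nodes u₀,…,u₈ = 0, 0.25, 0.5, 0.75, 1, 1.25, 1.5, 1.75, 2.
f(u) = -3u⁴ - 4u³ - 4u: f₀=0, f₁=-1.07421875, f₂=-2.6875, f₃=-5.63671875, f₄=-11, f₅=-20.13671875, f₆=-34.6875, f₇=-56.57421875, f₈=-88.
(h/2)·[f₀ + 2f₁ + 2f₂ + 2f₃ + 2f₄ + 2f₅ + 2f₆ + 2f₇ + f₈] = 0.125·(-351.59375) = -43.94921875.

-43.94921875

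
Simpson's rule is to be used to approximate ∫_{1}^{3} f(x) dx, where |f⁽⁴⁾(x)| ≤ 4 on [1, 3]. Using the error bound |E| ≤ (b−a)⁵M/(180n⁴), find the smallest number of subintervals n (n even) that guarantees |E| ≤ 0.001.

Need 128/(180n⁴) ≤ 0.001.
n⁴ ≥ 128/(180·0.001) = 711.111 ⇒ n ≥ 5.1640, so the smallest even n is 6. (n must be even for Simpson's rule.)

6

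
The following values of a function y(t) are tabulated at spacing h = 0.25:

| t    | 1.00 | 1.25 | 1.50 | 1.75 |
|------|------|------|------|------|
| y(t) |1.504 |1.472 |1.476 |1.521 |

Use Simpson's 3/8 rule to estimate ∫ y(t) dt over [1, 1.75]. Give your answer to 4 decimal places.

h = 0.25, n = 3.
(3h/8)·[y₀ + 3y₁ + 3y₂ + y₃] = 0.09375·(11.869) = 1.1127.

1.1127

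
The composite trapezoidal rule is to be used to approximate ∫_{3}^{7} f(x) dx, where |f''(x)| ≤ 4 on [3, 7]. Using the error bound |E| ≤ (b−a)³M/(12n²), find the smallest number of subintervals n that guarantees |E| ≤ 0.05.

Need 256/(12n²) ≤ 0.05.
n² ≥ 256/(12·0.05) = 426.667 ⇒ n ≥ 20.6559, so the smallest n is 21.

21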